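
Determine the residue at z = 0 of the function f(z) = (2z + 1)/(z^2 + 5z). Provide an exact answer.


Step 1: Q(z) = z^2 + 5z = (z)(z + 5)
Step 2: Q'(z) = 2z + 5
Step 3: Q'(0) = 5, P(0) = 1
Step 4: Res = P(0)/Q'(0) = 1/5 = 1/5

1/5


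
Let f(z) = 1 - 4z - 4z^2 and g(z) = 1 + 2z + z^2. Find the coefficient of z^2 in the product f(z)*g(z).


Step 1: z^2 term in f*g comes from: (1)*(z^2) + (-4z)*(2z) + (-4z^2)*(1)
Step 2: = 1 - 8 - 4
Step 3: = -11

-11


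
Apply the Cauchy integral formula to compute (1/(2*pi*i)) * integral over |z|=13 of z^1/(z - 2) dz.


Step 1: f(z) = z^1, a = 2 is inside |z| = 13
Step 2: By Cauchy integral formula: (1/(2pi*i)) * integral = f(a)
Step 3: f(2) = 2^1 = 2

2


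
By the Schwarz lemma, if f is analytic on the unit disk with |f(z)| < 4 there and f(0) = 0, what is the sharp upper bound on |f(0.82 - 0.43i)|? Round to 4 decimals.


Step 1: g = f/4 maps D -> D with g(0) = 0, so by the Schwarz lemma |g(z)| <= |z|, i.e. |f(z)| <= 4|z|; this is sharp (f(z) = 4z).
Step 2: |z0|^2 = 0.82^2 + (-0.43)^2 = 0.8573
Step 3: |z0| = sqrt(0.8573) = 0.925905
Step 4: Best bound = 4 * |z0| = 4 * 0.925905 = 3.7036

3.7036


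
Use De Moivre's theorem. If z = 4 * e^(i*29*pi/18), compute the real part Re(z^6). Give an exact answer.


Step 1: By De Moivre's theorem, z^6 = 4^6 * e^(i*6*29*pi/18) = 4096 * (cos(29*pi/3) + i*sin(29*pi/3))
Step 2: |z|^6 = 4^6 = 4096
Step 3: Reduce the angle mod 2*pi: 29*pi/3 - 8*pi = 5*pi/3
Step 4: cos(5*pi/3) = 1/2
Step 5: Re(z^6) = 4096 * 1/2 = 2048

2048


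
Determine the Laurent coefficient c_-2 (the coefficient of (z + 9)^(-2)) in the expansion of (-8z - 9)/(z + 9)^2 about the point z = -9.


Step 1: Write the numerator in powers of (z + 9): -8z - 9 = -8(z + 9) + (-8*(-9) - 9) = -8(z + 9) + 63
Step 2: Divide by (z + 9)^2: f(z) = 63(z + 9)^(-2) - 8(z + 9)^(-1)
Step 3: This finite sum is the Laurent series of f about z = -9.
Step 4: Coefficient of (z + 9)^(-2) = -8*(-9) - 9 = 63

63


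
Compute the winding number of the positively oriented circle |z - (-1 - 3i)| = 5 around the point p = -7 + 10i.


Step 1: Center c = (-1, -3), radius = 5
Step 2: |p - c|^2 = (-6)^2 + 13^2 = 205
Step 3: r^2 = 25
Step 4: |p-c| > r so winding number = 0

0


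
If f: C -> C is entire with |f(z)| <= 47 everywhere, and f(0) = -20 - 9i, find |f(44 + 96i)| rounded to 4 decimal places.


Step 1: By Liouville's theorem, a bounded entire function is constant.
Step 2: f(z) = f(0) = -20 - 9i for all z.
Step 3: |f(w)| = |-20 - 9i| = sqrt(400 + 81)
Step 4: = 21.9317

21.9317


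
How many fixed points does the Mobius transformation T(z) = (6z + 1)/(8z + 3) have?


Step 1: Fixed points satisfy T(z) = z
Step 2: 8z^2 - 3z - 1 = 0
Step 3: Discriminant = (-3)^2 - 4*8*(-1) = 41
Step 4: Number of fixed points = 2

2


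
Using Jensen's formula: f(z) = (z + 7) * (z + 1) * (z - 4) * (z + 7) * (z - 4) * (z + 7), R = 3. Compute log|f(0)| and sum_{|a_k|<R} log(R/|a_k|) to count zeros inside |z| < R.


Jensen's formula: (1/2pi)*integral log|f(Re^it)|dt = log|f(0)| + sum_{|a_k|<R} log(R/|a_k|)
Step 1: f(0) = 7 * 1 * (-4) * 7 * (-4) * 7 = 5488
Step 2: log|f(0)| = log|-7| + log|-1| + log|4| + log|-7| + log|4| + log|-7| = 8.6103
Step 3: Zeros inside |z| < 3: -1
Step 4: Jensen sum = log(3/1) = 1.0986
Step 5: n(R) = number of terms in the Jensen sum = count of zeros inside |z| < 3 = 1

1


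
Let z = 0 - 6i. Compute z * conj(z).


Step 1: conj(z) = 0 + 6i
Step 2: z * conj(z) = 0^2 + (-6)^2
Step 3: = 0 + 36 = 36

36


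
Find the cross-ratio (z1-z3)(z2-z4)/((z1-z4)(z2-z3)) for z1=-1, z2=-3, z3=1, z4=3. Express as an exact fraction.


Step 1: (z1-z3)(z2-z4) = (-2) * (-6) = 12
Step 2: (z1-z4)(z2-z3) = (-4) * (-4) = 16
Step 3: Cross-ratio = 12/16 = 3/4

3/4


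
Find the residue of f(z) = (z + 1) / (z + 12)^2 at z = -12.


Step 1: Pole of order 2 at z = -12
Step 2: Res = lim d/dz [(z + 12)^2 * f(z)] as z -> -12
Step 3: (z + 12)^2 * f(z) = z + 1
Step 4: d/dz[z + 1] = 1

1


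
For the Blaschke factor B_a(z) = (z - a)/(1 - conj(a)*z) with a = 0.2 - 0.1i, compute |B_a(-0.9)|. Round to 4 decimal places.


Step 1: Numerator z0 - a = -0.9 - (0.2 - 0.1i) = -1.1 + 0.1i
Step 2: Denominator 1 - conj(a)*z0 = 1 - (0.2 + 0.1i)*(-0.9) = 1.18 + 0.09i
Step 3: |z0 - a|^2 = (-1.1)^2 + 0.1^2 = 1.22; |1 - conj(a)*z0|^2 = 1.18^2 + 0.09^2 = 1.4005
Step 4: |B_a(-0.9)| = sqrt(1.22 / 1.4005) = sqrt(0.871117)
Step 5: = 0.9333

0.9333


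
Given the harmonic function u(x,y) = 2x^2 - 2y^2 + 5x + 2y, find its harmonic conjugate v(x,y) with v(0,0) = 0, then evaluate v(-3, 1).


Step 1: v_x = -u_y = 4y - 2
Step 2: v_y = u_x = 4x + 5
Step 3: v = 4xy - 2x + 5y + C
Step 4: v(0,0) = 0 => C = 0
Step 5: v(-3, 1) = -1

-1


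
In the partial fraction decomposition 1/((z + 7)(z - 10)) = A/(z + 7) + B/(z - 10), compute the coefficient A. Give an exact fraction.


Step 1: Multiply both sides by (z + 7) and set z = -7
Step 2: A = 1 / (-7 - 10)
Step 3: A = 1 / (-17)
Step 4: A = -1/17

-1/17


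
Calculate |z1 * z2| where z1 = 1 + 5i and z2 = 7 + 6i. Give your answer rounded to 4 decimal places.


Step 1: |z1| = sqrt(1^2 + 5^2) = sqrt(26)
Step 2: |z2| = sqrt(7^2 + 6^2) = sqrt(85)
Step 3: |z1*z2| = |z1|*|z2| = sqrt(26) * sqrt(85) = sqrt(26 * 85) = sqrt(2210)
Step 4: = 47.0106

47.0106


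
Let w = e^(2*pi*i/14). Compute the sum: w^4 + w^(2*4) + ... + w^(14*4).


Step 1: The sum sum_{j=1}^{n} w^(k*j) equals n if n | k, else 0.
Step 2: Here n = 14, k = 4
Step 3: Does n divide k? 14 | 4 -> False
Step 4: Sum = 0

0


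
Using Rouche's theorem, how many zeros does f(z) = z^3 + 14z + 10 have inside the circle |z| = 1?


Step 1: On |z| = 1 the three terms have sizes |z^3| = 1^3 = 1, |14z| = 14*1 = 14, |10| = 10
Step 2: The dominant term is g(z) = 14z; let h(z) = z^3 + 10 so f = g + h
Step 3: On |z| = 1: |g| = 14 and |h| <= 1 + 10 = 11
Step 4: Since 14 > 11, |h| < |g| on |z| = 1, so by Rouche f has the same number of zeros as g inside |z| < 1
Step 5: g(z) = 14z has 1 zero (at the origin, multiplicity 1) inside |z| < 1. Answer = 1

1


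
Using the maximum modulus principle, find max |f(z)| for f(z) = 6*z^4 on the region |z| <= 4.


Step 1: On |z| = 4, |f(z)| = 6 * |z|^4 = 6 * 4^4
Step 2: By maximum modulus principle, maximum is on boundary.
Step 3: Maximum = 6 * 256 = 1536

1536


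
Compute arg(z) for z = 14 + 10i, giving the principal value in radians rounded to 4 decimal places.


Step 1: z = 14 + 10i
Step 2: arg(z) = atan2(10, 14)
Step 3: arg(z) = 0.6202

0.6202


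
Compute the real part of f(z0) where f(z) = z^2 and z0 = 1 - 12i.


Step 1: z0 = 1 - 12i
Step 2: z0^2 = 1^2 - (-12)^2 - 24i
Step 3: real part = 1 - 144 = -143

-143


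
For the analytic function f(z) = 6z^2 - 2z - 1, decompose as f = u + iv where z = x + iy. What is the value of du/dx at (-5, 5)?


Step 1: f(z) = 6(x+iy)^2 - 2(x+iy) - 1
Step 2: u = 6(x^2 - y^2) - 2x - 1
Step 3: u_x = 12x - 2
Step 4: At (-5, 5): u_x = -60 - 2 = -62

-62


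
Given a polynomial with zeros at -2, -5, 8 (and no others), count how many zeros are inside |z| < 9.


Step 1: Check each root:
  z = -2: |-2| = 2 < 9
  z = -5: |-5| = 5 < 9
  z = 8: |8| = 8 < 9
Step 2: Count = 3

3


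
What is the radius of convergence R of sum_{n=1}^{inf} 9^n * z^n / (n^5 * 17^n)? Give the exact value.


Step 1: General term a_n = 9^n / (n^5 * 17^n)
Step 2: By the root test, |a_n|^(1/n) = 9 / (n^(5/n) * 17) -> 9/17 as n -> infinity (since n^(5/n) -> 1)
Step 3: R = 1/lim|a_n|^(1/n) = 17/9

17/9


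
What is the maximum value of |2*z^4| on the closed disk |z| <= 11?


Step 1: On |z| = 11, |f(z)| = 2 * |z|^4 = 2 * 11^4
Step 2: By maximum modulus principle, maximum is on boundary.
Step 3: Maximum = 2 * 14641 = 29282

29282


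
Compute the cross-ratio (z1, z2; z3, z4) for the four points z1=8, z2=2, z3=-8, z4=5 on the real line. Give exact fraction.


Step 1: (z1-z3)(z2-z4) = 16 * (-3) = -48
Step 2: (z1-z4)(z2-z3) = 3 * 10 = 30
Step 3: Cross-ratio = -48/30 = -8/5

-8/5


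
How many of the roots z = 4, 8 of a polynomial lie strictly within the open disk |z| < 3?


Step 1: Check each root:
  z = 4: |4| = 4 >= 3
  z = 8: |8| = 8 >= 3
Step 2: Count = 0

0


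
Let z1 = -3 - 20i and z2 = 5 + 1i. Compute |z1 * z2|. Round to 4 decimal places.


Step 1: |z1| = sqrt((-3)^2 + (-20)^2) = sqrt(409)
Step 2: |z2| = sqrt(5^2 + 1^2) = sqrt(26)
Step 3: |z1*z2| = |z1|*|z2| = sqrt(409) * sqrt(26) = sqrt(409 * 26) = sqrt(10634)
Step 4: = 103.1213

103.1213


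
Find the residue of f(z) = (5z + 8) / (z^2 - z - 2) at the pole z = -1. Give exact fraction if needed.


Step 1: Q(z) = z^2 - z - 2 = (z + 1)(z - 2)
Step 2: Q'(z) = 2z - 1
Step 3: Q'(-1) = -3, P(-1) = 3
Step 4: Res = P(-1)/Q'(-1) = 3/(-3) = -1

-1


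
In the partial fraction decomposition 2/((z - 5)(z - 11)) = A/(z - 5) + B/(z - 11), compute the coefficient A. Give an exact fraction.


Step 1: Multiply both sides by (z - 5) and set z = 5
Step 2: A = 2 / (5 - 11)
Step 3: A = 2 / (-6)
Step 4: A = -1/3

-1/3


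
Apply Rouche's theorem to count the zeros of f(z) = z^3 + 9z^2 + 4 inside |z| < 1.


Step 1: On |z| = 1 the three terms have sizes |z^3| = 1^3 = 1, |9z^2| = 9*1^2 = 9, |4| = 4
Step 2: The dominant term is g(z) = 9z^2; let h(z) = z^3 + 4 so f = g + h
Step 3: On |z| = 1: |g| = 9 and |h| <= 1 + 4 = 5
Step 4: Since 9 > 5, |h| < |g| on |z| = 1, so by Rouche f has the same number of zeros as g inside |z| < 1
Step 5: g(z) = 9z^2 has 2 zeros (at the origin, multiplicity 2) inside |z| < 1. Answer = 2

2


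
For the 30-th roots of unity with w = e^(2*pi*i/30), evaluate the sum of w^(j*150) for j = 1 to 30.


Step 1: The sum sum_{j=1}^{n} w^(k*j) equals n if n | k, else 0.
Step 2: Here n = 30, k = 150
Step 3: Does n divide k? 30 | 150 -> True
Step 4: Sum = 30

30


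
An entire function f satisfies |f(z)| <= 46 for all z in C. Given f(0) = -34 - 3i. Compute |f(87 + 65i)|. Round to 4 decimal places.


Step 1: By Liouville's theorem, a bounded entire function is constant.
Step 2: f(z) = f(0) = -34 - 3i for all z.
Step 3: |f(w)| = |-34 - 3i| = sqrt(1156 + 9)
Step 4: = 34.1321

34.1321


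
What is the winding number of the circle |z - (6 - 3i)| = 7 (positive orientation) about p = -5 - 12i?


Step 1: Center c = (6, -3), radius = 7
Step 2: |p - c|^2 = (-11)^2 + (-9)^2 = 202
Step 3: r^2 = 49
Step 4: |p-c| > r so winding number = 0

0


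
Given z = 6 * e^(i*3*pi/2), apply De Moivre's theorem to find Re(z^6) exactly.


Step 1: By De Moivre's theorem, z^6 = 6^6 * e^(i*6*3*pi/2) = 46656 * (cos(9*pi) + i*sin(9*pi))
Step 2: |z|^6 = 6^6 = 46656
Step 3: Reduce the angle mod 2*pi: 9*pi - 8*pi = pi
Step 4: cos(pi) = -1
Step 5: Re(z^6) = 46656 * (-1) = -46656

-46656


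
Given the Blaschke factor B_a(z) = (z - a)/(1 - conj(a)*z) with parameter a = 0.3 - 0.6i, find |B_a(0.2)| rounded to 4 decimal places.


Step 1: Numerator z0 - a = 0.2 - (0.3 - 0.6i) = -0.1 + 0.6i
Step 2: Denominator 1 - conj(a)*z0 = 1 - (0.3 + 0.6i)*0.2 = 0.94 - 0.12i
Step 3: |z0 - a|^2 = (-0.1)^2 + 0.6^2 = 0.37; |1 - conj(a)*z0|^2 = 0.94^2 + (-0.12)^2 = 0.898
Step 4: |B_a(0.2)| = sqrt(0.37 / 0.898) = sqrt(0.412027)
Step 5: = 0.6419

0.6419


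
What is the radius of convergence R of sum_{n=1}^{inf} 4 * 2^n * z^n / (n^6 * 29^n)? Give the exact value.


Step 1: General term a_n = 4 * 2^n / (n^6 * 29^n)
Step 2: By the root test, |a_n|^(1/n) = 4^(1/n) * 2 / (n^(6/n) * 29) -> 2/29 as n -> infinity (since 4^(1/n) -> 1 and n^(6/n) -> 1)
Step 3: R = 1/lim|a_n|^(1/n) = 29/2

29/2


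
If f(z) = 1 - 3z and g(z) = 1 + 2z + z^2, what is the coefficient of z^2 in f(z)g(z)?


Step 1: z^2 term in f*g comes from: (1)*(z^2) + (-3z)*(2z) + (0)*(1)
Step 2: = 1 - 6 + 0
Step 3: = -5

-5


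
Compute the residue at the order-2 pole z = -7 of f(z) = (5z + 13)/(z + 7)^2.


Step 1: Pole of order 2 at z = -7
Step 2: Res = lim d/dz [(z + 7)^2 * f(z)] as z -> -7
Step 3: (z + 7)^2 * f(z) = 5z + 13
Step 4: d/dz[5z + 13] = 5

5


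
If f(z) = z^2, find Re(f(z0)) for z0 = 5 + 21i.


Step 1: z0 = 5 + 21i
Step 2: z0^2 = 5^2 - 21^2 + 210i
Step 3: real part = 25 - 441 = -416

-416


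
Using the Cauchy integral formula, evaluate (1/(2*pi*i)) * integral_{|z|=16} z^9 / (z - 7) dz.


Step 1: f(z) = z^9, a = 7 is inside |z| = 16
Step 2: By Cauchy integral formula: (1/(2pi*i)) * integral = f(a)
Step 3: f(7) = 7^9 = 40353607

40353607


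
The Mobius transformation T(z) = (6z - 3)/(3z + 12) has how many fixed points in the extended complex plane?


Step 1: Fixed points satisfy T(z) = z
Step 2: 3z^2 + 6z + 3 = 0
Step 3: Discriminant = 6^2 - 4*3*3 = 0
Step 4: Number of fixed points = 1

1


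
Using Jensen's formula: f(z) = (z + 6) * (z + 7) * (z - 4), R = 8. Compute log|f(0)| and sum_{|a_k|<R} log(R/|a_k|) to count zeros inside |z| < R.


Jensen's formula: (1/2pi)*integral log|f(Re^it)|dt = log|f(0)| + sum_{|a_k|<R} log(R/|a_k|)
Step 1: f(0) = 6 * 7 * (-4) = -168
Step 2: log|f(0)| = log|-6| + log|-7| + log|4| = 5.124
Step 3: Zeros inside |z| < 8: -6, -7, 4
Step 4: Jensen sum = log(8/6) + log(8/7) + log(8/4) = 1.1144
Step 5: n(R) = number of terms in the Jensen sum = count of zeros inside |z| < 8 = 3

3


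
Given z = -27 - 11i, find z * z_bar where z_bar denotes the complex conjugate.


Step 1: conj(z) = -27 + 11i
Step 2: z * conj(z) = (-27)^2 + (-11)^2
Step 3: = 729 + 121 = 850

850


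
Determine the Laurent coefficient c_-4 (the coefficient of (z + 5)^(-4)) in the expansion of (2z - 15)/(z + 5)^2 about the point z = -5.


Step 1: Write the numerator in powers of (z + 5): 2z - 15 = 2(z + 5) + (2*(-5) - 15) = 2(z + 5) - 25
Step 2: Divide by (z + 5)^2: f(z) = -25(z + 5)^(-2) + 2(z + 5)^(-1)
Step 3: This finite sum is the Laurent series of f about z = -5.
Step 4: Only the powers -2 and -1 appear, so the coefficient of (z + 5)^(-4) = 0

0


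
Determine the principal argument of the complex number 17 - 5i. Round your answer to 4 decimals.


Step 1: z = 17 - 5i
Step 2: arg(z) = atan2(-5, 17)
Step 3: arg(z) = -0.2861

-0.2861


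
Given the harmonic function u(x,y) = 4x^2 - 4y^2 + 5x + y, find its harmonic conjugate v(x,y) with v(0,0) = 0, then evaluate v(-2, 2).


Step 1: v_x = -u_y = 8y - 1
Step 2: v_y = u_x = 8x + 5
Step 3: v = 8xy - x + 5y + C
Step 4: v(0,0) = 0 => C = 0
Step 5: v(-2, 2) = -20

-20


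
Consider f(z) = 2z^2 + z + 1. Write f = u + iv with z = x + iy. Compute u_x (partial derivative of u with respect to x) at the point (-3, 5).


Step 1: f(z) = 2(x+iy)^2 + (x+iy) + 1
Step 2: u = 2(x^2 - y^2) + x + 1
Step 3: u_x = 4x + 1
Step 4: At (-3, 5): u_x = -12 + 1 = -11

-11


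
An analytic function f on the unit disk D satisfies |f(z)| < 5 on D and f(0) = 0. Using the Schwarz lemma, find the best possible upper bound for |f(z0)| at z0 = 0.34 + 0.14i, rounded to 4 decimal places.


Step 1: g = f/5 maps D -> D with g(0) = 0, so by the Schwarz lemma |g(z)| <= |z|, i.e. |f(z)| <= 5|z|; this is sharp (f(z) = 5z).
Step 2: |z0|^2 = 0.34^2 + 0.14^2 = 0.1352
Step 3: |z0| = sqrt(0.1352) = 0.367696
Step 4: Best bound = 5 * |z0| = 5 * 0.367696 = 1.8385

1.8385


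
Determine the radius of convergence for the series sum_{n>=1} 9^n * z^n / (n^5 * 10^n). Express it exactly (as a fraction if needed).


Step 1: General term a_n = 9^n / (n^5 * 10^n)
Step 2: By the root test, |a_n|^(1/n) = 9 / (n^(5/n) * 10) -> 9/10 as n -> infinity (since n^(5/n) -> 1)
Step 3: R = 1/lim|a_n|^(1/n) = 10/9

10/9


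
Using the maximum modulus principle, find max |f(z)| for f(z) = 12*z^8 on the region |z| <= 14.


Step 1: On |z| = 14, |f(z)| = 12 * |z|^8 = 12 * 14^8
Step 2: By maximum modulus principle, maximum is on boundary.
Step 3: Maximum = 12 * 1475789056 = 17709468672

17709468672


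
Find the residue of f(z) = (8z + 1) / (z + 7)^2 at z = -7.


Step 1: Pole of order 2 at z = -7
Step 2: Res = lim d/dz [(z + 7)^2 * f(z)] as z -> -7
Step 3: (z + 7)^2 * f(z) = 8z + 1
Step 4: d/dz[8z + 1] = 8

8


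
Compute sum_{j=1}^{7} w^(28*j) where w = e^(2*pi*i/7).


Step 1: The sum sum_{j=1}^{n} w^(k*j) equals n if n | k, else 0.
Step 2: Here n = 7, k = 28
Step 3: Does n divide k? 7 | 28 -> True
Step 4: Sum = 7

7


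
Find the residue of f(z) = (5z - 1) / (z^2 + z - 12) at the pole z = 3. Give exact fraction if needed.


Step 1: Q(z) = z^2 + z - 12 = (z - 3)(z + 4)
Step 2: Q'(z) = 2z + 1
Step 3: Q'(3) = 7, P(3) = 14
Step 4: Res = P(3)/Q'(3) = 14/7 = 2

2


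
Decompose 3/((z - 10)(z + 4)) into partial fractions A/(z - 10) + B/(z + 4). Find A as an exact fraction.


Step 1: Multiply both sides by (z - 10) and set z = 10
Step 2: A = 3 / (10 + 4)
Step 3: A = 3 / 14
Step 4: A = 3/14

3/14


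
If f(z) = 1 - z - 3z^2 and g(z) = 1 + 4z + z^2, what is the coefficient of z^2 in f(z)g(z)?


Step 1: z^2 term in f*g comes from: (1)*(z^2) + (-z)*(4z) + (-3z^2)*(1)
Step 2: = 1 - 4 - 3
Step 3: = -6

-6


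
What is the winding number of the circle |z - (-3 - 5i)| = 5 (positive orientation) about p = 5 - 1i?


Step 1: Center c = (-3, -5), radius = 5
Step 2: |p - c|^2 = 8^2 + 4^2 = 80
Step 3: r^2 = 25
Step 4: |p-c| > r so winding number = 0

0


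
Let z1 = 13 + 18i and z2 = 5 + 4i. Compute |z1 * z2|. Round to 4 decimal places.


Step 1: |z1| = sqrt(13^2 + 18^2) = sqrt(493)
Step 2: |z2| = sqrt(5^2 + 4^2) = sqrt(41)
Step 3: |z1*z2| = |z1|*|z2| = sqrt(493) * sqrt(41) = sqrt(493 * 41) = sqrt(20213)
Step 4: = 142.1724

142.1724


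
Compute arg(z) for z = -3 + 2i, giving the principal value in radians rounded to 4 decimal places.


Step 1: z = -3 + 2i
Step 2: arg(z) = atan2(2, -3)
Step 3: arg(z) = 2.5536

2.5536


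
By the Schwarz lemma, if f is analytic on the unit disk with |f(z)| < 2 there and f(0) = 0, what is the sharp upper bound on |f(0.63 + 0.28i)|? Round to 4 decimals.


Step 1: g = f/2 maps D -> D with g(0) = 0, so by the Schwarz lemma |g(z)| <= |z|, i.e. |f(z)| <= 2|z|; this is sharp (f(z) = 2z).
Step 2: |z0|^2 = 0.63^2 + 0.28^2 = 0.4753
Step 3: |z0| = sqrt(0.4753) = 0.68942
Step 4: Best bound = 2 * |z0| = 2 * 0.68942 = 1.3788

1.3788


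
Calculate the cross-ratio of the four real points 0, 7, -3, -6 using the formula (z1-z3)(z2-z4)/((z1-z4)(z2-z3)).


Step 1: (z1-z3)(z2-z4) = 3 * 13 = 39
Step 2: (z1-z4)(z2-z3) = 6 * 10 = 60
Step 3: Cross-ratio = 39/60 = 13/20

13/20


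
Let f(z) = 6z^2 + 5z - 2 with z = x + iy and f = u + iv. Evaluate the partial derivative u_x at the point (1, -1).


Step 1: f(z) = 6(x+iy)^2 + 5(x+iy) - 2
Step 2: u = 6(x^2 - y^2) + 5x - 2
Step 3: u_x = 12x + 5
Step 4: At (1, -1): u_x = 12 + 5 = 17

17


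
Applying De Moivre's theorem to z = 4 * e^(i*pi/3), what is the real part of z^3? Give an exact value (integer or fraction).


Step 1: By De Moivre's theorem, z^3 = 4^3 * e^(i*3*pi/3) = 64 * (cos(pi) + i*sin(pi))
Step 2: |z|^3 = 4^3 = 64
Step 3: The angle pi already lies in [0, 2*pi)
Step 4: cos(pi) = -1
Step 5: Re(z^3) = 64 * (-1) = -64

-64


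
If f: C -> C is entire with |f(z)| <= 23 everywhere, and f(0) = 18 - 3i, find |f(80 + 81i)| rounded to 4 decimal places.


Step 1: By Liouville's theorem, a bounded entire function is constant.
Step 2: f(z) = f(0) = 18 - 3i for all z.
Step 3: |f(w)| = |18 - 3i| = sqrt(324 + 9)
Step 4: = 18.2483

18.2483


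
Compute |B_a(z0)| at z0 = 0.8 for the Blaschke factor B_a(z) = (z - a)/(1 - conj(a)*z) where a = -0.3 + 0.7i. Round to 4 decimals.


Step 1: Numerator z0 - a = 0.8 - (-0.3 + 0.7i) = 1.1 - 0.7i
Step 2: Denominator 1 - conj(a)*z0 = 1 - (-0.3 - 0.7i)*0.8 = 1.24 + 0.56i
Step 3: |z0 - a|^2 = 1.1^2 + (-0.7)^2 = 1.7; |1 - conj(a)*z0|^2 = 1.24^2 + 0.56^2 = 1.8512
Step 4: |B_a(0.8)| = sqrt(1.7 / 1.8512) = sqrt(0.918323)
Step 5: = 0.9583

0.9583


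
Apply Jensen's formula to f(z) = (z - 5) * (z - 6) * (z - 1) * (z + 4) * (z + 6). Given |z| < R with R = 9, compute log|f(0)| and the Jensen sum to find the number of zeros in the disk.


Jensen's formula: (1/2pi)*integral log|f(Re^it)|dt = log|f(0)| + sum_{|a_k|<R} log(R/|a_k|)
Step 1: f(0) = (-5) * (-6) * (-1) * 4 * 6 = -720
Step 2: log|f(0)| = log|5| + log|6| + log|1| + log|-4| + log|-6| = 6.5793
Step 3: Zeros inside |z| < 9: 5, 6, 1, -4, -6
Step 4: Jensen sum = log(9/5) + log(9/6) + log(9/1) + log(9/4) + log(9/6) = 4.4069
Step 5: n(R) = number of terms in the Jensen sum = count of zeros inside |z| < 9 = 5

5


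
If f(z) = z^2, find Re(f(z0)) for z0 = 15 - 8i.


Step 1: z0 = 15 - 8i
Step 2: z0^2 = 15^2 - (-8)^2 - 240i
Step 3: real part = 225 - 64 = 161

161


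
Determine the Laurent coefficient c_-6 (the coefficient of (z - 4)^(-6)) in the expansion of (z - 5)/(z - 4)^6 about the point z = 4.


Step 1: Write the numerator in powers of (z - 4): z - 5 = (z - 4) + (1*4 - 5) = (z - 4) - 1
Step 2: Divide by (z - 4)^6: f(z) = -(z - 4)^(-6) + (z - 4)^(-5)
Step 3: This finite sum is the Laurent series of f about z = 4.
Step 4: Coefficient of (z - 4)^(-6) = 1*4 - 5 = -1

-1


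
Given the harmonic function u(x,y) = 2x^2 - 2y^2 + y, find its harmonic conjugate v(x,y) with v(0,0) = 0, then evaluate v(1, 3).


Step 1: v_x = -u_y = 4y - 1
Step 2: v_y = u_x = 4x + 0
Step 3: v = 4xy - x + C
Step 4: v(0,0) = 0 => C = 0
Step 5: v(1, 3) = 11

11


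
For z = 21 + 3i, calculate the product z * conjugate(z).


Step 1: conj(z) = 21 - 3i
Step 2: z * conj(z) = 21^2 + 3^2
Step 3: = 441 + 9 = 450

450


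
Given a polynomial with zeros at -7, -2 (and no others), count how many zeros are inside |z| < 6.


Step 1: Check each root:
  z = -7: |-7| = 7 >= 6
  z = -2: |-2| = 2 < 6
Step 2: Count = 1

1


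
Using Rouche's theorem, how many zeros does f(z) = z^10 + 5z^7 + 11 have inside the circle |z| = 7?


Step 1: On |z| = 7 the three terms have sizes |z^10| = 7^10 = 282475249, |5z^7| = 5*7^7 = 4117715, |11| = 11
Step 2: The dominant term is g(z) = z^10; let h(z) = 5z^7 + 11 so f = g + h
Step 3: On |z| = 7: |g| = 282475249 and |h| <= 4117715 + 11 = 4117726
Step 4: Since 282475249 > 4117726, |h| < |g| on |z| = 7, so by Rouche f has the same number of zeros as g inside |z| < 7
Step 5: g(z) = z^10 has 10 zeros (all at the origin) inside |z| < 7. Answer = 10

10


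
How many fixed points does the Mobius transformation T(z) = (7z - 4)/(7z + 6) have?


Step 1: Fixed points satisfy T(z) = z
Step 2: 7z^2 - z + 4 = 0
Step 3: Discriminant = (-1)^2 - 4*7*4 = -111
Step 4: Number of fixed points = 2

2


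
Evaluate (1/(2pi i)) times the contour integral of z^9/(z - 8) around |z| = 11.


Step 1: f(z) = z^9, a = 8 is inside |z| = 11
Step 2: By Cauchy integral formula: (1/(2pi*i)) * integral = f(a)
Step 3: f(8) = 8^9 = 134217728

134217728


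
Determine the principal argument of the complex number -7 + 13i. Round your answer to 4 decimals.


Step 1: z = -7 + 13i
Step 2: arg(z) = atan2(13, -7)
Step 3: arg(z) = 2.0647

2.0647


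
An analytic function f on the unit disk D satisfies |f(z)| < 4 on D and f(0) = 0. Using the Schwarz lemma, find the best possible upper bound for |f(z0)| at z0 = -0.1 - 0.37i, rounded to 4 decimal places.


Step 1: g = f/4 maps D -> D with g(0) = 0, so by the Schwarz lemma |g(z)| <= |z|, i.e. |f(z)| <= 4|z|; this is sharp (f(z) = 4z).
Step 2: |z0|^2 = (-0.1)^2 + (-0.37)^2 = 0.1469
Step 3: |z0| = sqrt(0.1469) = 0.383275
Step 4: Best bound = 4 * |z0| = 4 * 0.383275 = 1.5331

1.5331


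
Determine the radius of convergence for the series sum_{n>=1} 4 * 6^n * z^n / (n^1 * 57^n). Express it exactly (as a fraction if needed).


Step 1: General term a_n = 4 * 6^n / (n^1 * 57^n)
Step 2: By the root test, |a_n|^(1/n) = 4^(1/n) * 6 / (n^(1/n) * 57) -> 6/57 as n -> infinity (since 4^(1/n) -> 1 and n^(1/n) -> 1)
Step 3: R = 1/lim|a_n|^(1/n) = 57/6 = 19/2

19/2


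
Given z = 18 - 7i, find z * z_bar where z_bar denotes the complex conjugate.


Step 1: conj(z) = 18 + 7i
Step 2: z * conj(z) = 18^2 + (-7)^2
Step 3: = 324 + 49 = 373

373


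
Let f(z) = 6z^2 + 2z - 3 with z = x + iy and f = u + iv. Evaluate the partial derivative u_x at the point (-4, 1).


Step 1: f(z) = 6(x+iy)^2 + 2(x+iy) - 3
Step 2: u = 6(x^2 - y^2) + 2x - 3
Step 3: u_x = 12x + 2
Step 4: At (-4, 1): u_x = -48 + 2 = -46

-46


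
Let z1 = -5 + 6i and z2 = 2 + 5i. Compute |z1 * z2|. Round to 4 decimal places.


Step 1: |z1| = sqrt((-5)^2 + 6^2) = sqrt(61)
Step 2: |z2| = sqrt(2^2 + 5^2) = sqrt(29)
Step 3: |z1*z2| = |z1|*|z2| = sqrt(61) * sqrt(29) = sqrt(61 * 29) = sqrt(1769)
Step 4: = 42.0595

42.0595


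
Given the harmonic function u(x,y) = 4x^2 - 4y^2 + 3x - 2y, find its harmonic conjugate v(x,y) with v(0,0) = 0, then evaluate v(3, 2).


Step 1: v_x = -u_y = 8y + 2
Step 2: v_y = u_x = 8x + 3
Step 3: v = 8xy + 2x + 3y + C
Step 4: v(0,0) = 0 => C = 0
Step 5: v(3, 2) = 60

60


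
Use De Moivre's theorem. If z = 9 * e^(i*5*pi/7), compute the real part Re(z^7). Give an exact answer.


Step 1: By De Moivre's theorem, z^7 = 9^7 * e^(i*7*5*pi/7) = 4782969 * (cos(5*pi) + i*sin(5*pi))
Step 2: |z|^7 = 9^7 = 4782969
Step 3: Reduce the angle mod 2*pi: 5*pi - 4*pi = pi
Step 4: cos(pi) = -1
Step 5: Re(z^7) = 4782969 * (-1) = -4782969

-4782969


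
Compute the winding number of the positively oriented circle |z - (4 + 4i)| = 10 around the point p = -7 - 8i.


Step 1: Center c = (4, 4), radius = 10
Step 2: |p - c|^2 = (-11)^2 + (-12)^2 = 265
Step 3: r^2 = 100
Step 4: |p-c| > r so winding number = 0

0


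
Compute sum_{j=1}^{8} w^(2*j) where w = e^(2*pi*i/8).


Step 1: The sum sum_{j=1}^{n} w^(k*j) equals n if n | k, else 0.
Step 2: Here n = 8, k = 2
Step 3: Does n divide k? 8 | 2 -> False
Step 4: Sum = 0

0


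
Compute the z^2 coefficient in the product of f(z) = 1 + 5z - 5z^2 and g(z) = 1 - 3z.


Step 1: z^2 term in f*g comes from: (1)*(0) + (5z)*(-3z) + (-5z^2)*(1)
Step 2: = 0 - 15 - 5
Step 3: = -20

-20


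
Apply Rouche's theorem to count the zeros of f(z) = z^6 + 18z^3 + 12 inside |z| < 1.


Step 1: On |z| = 1 the three terms have sizes |z^6| = 1^6 = 1, |18z^3| = 18*1^3 = 18, |12| = 12
Step 2: The dominant term is g(z) = 18z^3; let h(z) = z^6 + 12 so f = g + h
Step 3: On |z| = 1: |g| = 18 and |h| <= 1 + 12 = 13
Step 4: Since 18 > 13, |h| < |g| on |z| = 1, so by Rouche f has the same number of zeros as g inside |z| < 1
Step 5: g(z) = 18z^3 has 3 zeros (at the origin, multiplicity 3) inside |z| < 1. Answer = 3

3


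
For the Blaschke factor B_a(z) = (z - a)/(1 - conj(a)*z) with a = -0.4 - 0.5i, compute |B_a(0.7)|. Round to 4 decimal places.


Step 1: Numerator z0 - a = 0.7 - (-0.4 - 0.5i) = 1.1 + 0.5i
Step 2: Denominator 1 - conj(a)*z0 = 1 - (-0.4 + 0.5i)*0.7 = 1.28 - 0.35i
Step 3: |z0 - a|^2 = 1.1^2 + 0.5^2 = 1.46; |1 - conj(a)*z0|^2 = 1.28^2 + (-0.35)^2 = 1.7609
Step 4: |B_a(0.7)| = sqrt(1.46 / 1.7609) = sqrt(0.829121)
Step 5: = 0.9106

0.9106


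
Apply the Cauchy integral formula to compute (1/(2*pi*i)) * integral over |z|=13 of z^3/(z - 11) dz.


Step 1: f(z) = z^3, a = 11 is inside |z| = 13
Step 2: By Cauchy integral formula: (1/(2pi*i)) * integral = f(a)
Step 3: f(11) = 11^3 = 1331

1331


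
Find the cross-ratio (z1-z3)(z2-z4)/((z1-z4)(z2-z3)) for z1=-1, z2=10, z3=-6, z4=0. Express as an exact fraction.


Step 1: (z1-z3)(z2-z4) = 5 * 10 = 50
Step 2: (z1-z4)(z2-z3) = (-1) * 16 = -16
Step 3: Cross-ratio = -50/16 = -25/8

-25/8


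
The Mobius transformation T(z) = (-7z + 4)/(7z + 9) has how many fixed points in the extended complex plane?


Step 1: Fixed points satisfy T(z) = z
Step 2: 7z^2 + 16z - 4 = 0
Step 3: Discriminant = 16^2 - 4*7*(-4) = 368
Step 4: Number of fixed points = 2

2


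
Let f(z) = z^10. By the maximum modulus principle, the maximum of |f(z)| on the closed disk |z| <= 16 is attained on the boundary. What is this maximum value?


Step 1: On |z| = 16, |f(z)| = |z|^10 = 16^10
Step 2: By maximum modulus principle, maximum is on boundary.
Step 3: Maximum = 1099511627776 = 1099511627776

1099511627776


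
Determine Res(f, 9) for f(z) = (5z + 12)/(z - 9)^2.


Step 1: Pole of order 2 at z = 9
Step 2: Res = lim d/dz [(z - 9)^2 * f(z)] as z -> 9
Step 3: (z - 9)^2 * f(z) = 5z + 12
Step 4: d/dz[5z + 12] = 5

5


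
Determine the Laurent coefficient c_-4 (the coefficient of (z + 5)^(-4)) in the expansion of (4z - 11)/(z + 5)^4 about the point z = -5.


Step 1: Write the numerator in powers of (z + 5): 4z - 11 = 4(z + 5) + (4*(-5) - 11) = 4(z + 5) - 31
Step 2: Divide by (z + 5)^4: f(z) = -31(z + 5)^(-4) + 4(z + 5)^(-3)
Step 3: This finite sum is the Laurent series of f about z = -5.
Step 4: Coefficient of (z + 5)^(-4) = 4*(-5) - 11 = -31

-31


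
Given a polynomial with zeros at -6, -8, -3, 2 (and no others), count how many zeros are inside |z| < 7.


Step 1: Check each root:
  z = -6: |-6| = 6 < 7
  z = -8: |-8| = 8 >= 7
  z = -3: |-3| = 3 < 7
  z = 2: |2| = 2 < 7
Step 2: Count = 3

3


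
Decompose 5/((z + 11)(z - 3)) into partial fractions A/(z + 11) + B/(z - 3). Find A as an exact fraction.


Step 1: Multiply both sides by (z + 11) and set z = -11
Step 2: A = 5 / (-11 - 3)
Step 3: A = 5 / (-14)
Step 4: A = -5/14

-5/14


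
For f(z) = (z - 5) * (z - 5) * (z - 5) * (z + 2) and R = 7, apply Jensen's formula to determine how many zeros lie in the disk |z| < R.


Jensen's formula: (1/2pi)*integral log|f(Re^it)|dt = log|f(0)| + sum_{|a_k|<R} log(R/|a_k|)
Step 1: f(0) = (-5) * (-5) * (-5) * 2 = -250
Step 2: log|f(0)| = log|5| + log|5| + log|5| + log|-2| = 5.5215
Step 3: Zeros inside |z| < 7: 5, 5, 5, -2
Step 4: Jensen sum = log(7/5) + log(7/5) + log(7/5) + log(7/2) = 2.2622
Step 5: n(R) = number of terms in the Jensen sum = count of zeros inside |z| < 7 = 4

4


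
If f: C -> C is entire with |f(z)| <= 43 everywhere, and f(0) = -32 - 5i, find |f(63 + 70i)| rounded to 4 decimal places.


Step 1: By Liouville's theorem, a bounded entire function is constant.
Step 2: f(z) = f(0) = -32 - 5i for all z.
Step 3: |f(w)| = |-32 - 5i| = sqrt(1024 + 25)
Step 4: = 32.3883

32.3883


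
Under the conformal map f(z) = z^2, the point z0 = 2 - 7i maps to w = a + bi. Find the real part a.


Step 1: z0 = 2 - 7i
Step 2: z0^2 = 2^2 - (-7)^2 - 28i
Step 3: real part = 4 - 49 = -45

-45


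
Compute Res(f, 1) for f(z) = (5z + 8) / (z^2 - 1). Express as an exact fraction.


Step 1: Q(z) = z^2 - 1 = (z - 1)(z + 1)
Step 2: Q'(z) = 2z
Step 3: Q'(1) = 2, P(1) = 13
Step 4: Res = P(1)/Q'(1) = 13/2 = 13/2

13/2


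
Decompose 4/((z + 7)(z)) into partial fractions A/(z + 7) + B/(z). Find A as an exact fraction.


Step 1: Multiply both sides by (z + 7) and set z = -7
Step 2: A = 4 / (-7 - 0)
Step 3: A = 4 / (-7)
Step 4: A = -4/7

-4/7


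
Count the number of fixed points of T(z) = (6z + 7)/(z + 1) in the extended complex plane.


Step 1: Fixed points satisfy T(z) = z
Step 2: z^2 - 5z - 7 = 0
Step 3: Discriminant = (-5)^2 - 4*1*(-7) = 53
Step 4: Number of fixed points = 2

2


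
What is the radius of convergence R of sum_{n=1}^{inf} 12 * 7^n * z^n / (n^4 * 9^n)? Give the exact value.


Step 1: General term a_n = 12 * 7^n / (n^4 * 9^n)
Step 2: By the root test, |a_n|^(1/n) = 12^(1/n) * 7 / (n^(4/n) * 9) -> 7/9 as n -> infinity (since 12^(1/n) -> 1 and n^(4/n) -> 1)
Step 3: R = 1/lim|a_n|^(1/n) = 9/7

9/7


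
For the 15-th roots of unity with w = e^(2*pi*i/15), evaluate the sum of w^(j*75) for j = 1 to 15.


Step 1: The sum sum_{j=1}^{n} w^(k*j) equals n if n | k, else 0.
Step 2: Here n = 15, k = 75
Step 3: Does n divide k? 15 | 75 -> True
Step 4: Sum = 15

15


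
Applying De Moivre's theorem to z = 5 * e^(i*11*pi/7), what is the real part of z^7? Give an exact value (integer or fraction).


Step 1: By De Moivre's theorem, z^7 = 5^7 * e^(i*7*11*pi/7) = 78125 * (cos(11*pi) + i*sin(11*pi))
Step 2: |z|^7 = 5^7 = 78125
Step 3: Reduce the angle mod 2*pi: 11*pi - 10*pi = pi
Step 4: cos(pi) = -1
Step 5: Re(z^7) = 78125 * (-1) = -78125

-78125


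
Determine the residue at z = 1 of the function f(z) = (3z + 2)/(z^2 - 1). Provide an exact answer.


Step 1: Q(z) = z^2 - 1 = (z - 1)(z + 1)
Step 2: Q'(z) = 2z
Step 3: Q'(1) = 2, P(1) = 5
Step 4: Res = P(1)/Q'(1) = 5/2 = 5/2

5/2


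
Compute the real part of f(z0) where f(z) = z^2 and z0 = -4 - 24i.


Step 1: z0 = -4 - 24i
Step 2: z0^2 = (-4)^2 - (-24)^2 + 192i
Step 3: real part = 16 - 576 = -560

-560


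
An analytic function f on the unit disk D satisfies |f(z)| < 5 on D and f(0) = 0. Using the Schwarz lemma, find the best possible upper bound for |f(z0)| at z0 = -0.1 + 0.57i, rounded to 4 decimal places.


Step 1: g = f/5 maps D -> D with g(0) = 0, so by the Schwarz lemma |g(z)| <= |z|, i.e. |f(z)| <= 5|z|; this is sharp (f(z) = 5z).
Step 2: |z0|^2 = (-0.1)^2 + 0.57^2 = 0.3349
Step 3: |z0| = sqrt(0.3349) = 0.578705
Step 4: Best bound = 5 * |z0| = 5 * 0.578705 = 2.8935

2.8935


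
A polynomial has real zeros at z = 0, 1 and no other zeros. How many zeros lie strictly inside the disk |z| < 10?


Step 1: Check each root:
  z = 0: |0| = 0 < 10
  z = 1: |1| = 1 < 10
Step 2: Count = 2

2


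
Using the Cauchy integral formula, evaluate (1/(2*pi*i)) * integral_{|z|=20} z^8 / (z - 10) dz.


Step 1: f(z) = z^8, a = 10 is inside |z| = 20
Step 2: By Cauchy integral formula: (1/(2pi*i)) * integral = f(a)
Step 3: f(10) = 10^8 = 100000000

100000000


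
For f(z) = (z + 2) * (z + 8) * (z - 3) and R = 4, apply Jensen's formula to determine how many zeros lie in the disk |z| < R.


Jensen's formula: (1/2pi)*integral log|f(Re^it)|dt = log|f(0)| + sum_{|a_k|<R} log(R/|a_k|)
Step 1: f(0) = 2 * 8 * (-3) = -48
Step 2: log|f(0)| = log|-2| + log|-8| + log|3| = 3.8712
Step 3: Zeros inside |z| < 4: -2, 3
Step 4: Jensen sum = log(4/2) + log(4/3) = 0.9808
Step 5: n(R) = number of terms in the Jensen sum = count of zeros inside |z| < 4 = 2

2


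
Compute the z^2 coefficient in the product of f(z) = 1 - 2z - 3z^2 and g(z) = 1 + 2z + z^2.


Step 1: z^2 term in f*g comes from: (1)*(z^2) + (-2z)*(2z) + (-3z^2)*(1)
Step 2: = 1 - 4 - 3
Step 3: = -6

-6


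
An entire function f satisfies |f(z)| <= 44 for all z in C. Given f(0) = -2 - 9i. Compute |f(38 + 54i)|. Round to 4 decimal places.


Step 1: By Liouville's theorem, a bounded entire function is constant.
Step 2: f(z) = f(0) = -2 - 9i for all z.
Step 3: |f(w)| = |-2 - 9i| = sqrt(4 + 81)
Step 4: = 9.2195

9.2195


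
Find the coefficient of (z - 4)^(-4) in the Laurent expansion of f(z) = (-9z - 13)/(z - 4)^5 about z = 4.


Step 1: Write the numerator in powers of (z - 4): -9z - 13 = -9(z - 4) + (-9*4 - 13) = -9(z - 4) - 49
Step 2: Divide by (z - 4)^5: f(z) = -49(z - 4)^(-5) - 9(z - 4)^(-4)
Step 3: This finite sum is the Laurent series of f about z = 4.
Step 4: Coefficient of (z - 4)^(-4) = coefficient of (z - 4) in the re-centred numerator = -9

-9


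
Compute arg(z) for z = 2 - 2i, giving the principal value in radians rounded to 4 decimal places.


Step 1: z = 2 - 2i
Step 2: arg(z) = atan2(-2, 2)
Step 3: arg(z) = -0.7854

-0.7854


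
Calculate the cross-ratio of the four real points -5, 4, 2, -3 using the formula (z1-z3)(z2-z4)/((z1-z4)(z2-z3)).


Step 1: (z1-z3)(z2-z4) = (-7) * 7 = -49
Step 2: (z1-z4)(z2-z3) = (-2) * 2 = -4
Step 3: Cross-ratio = 49/4 = 49/4

49/4


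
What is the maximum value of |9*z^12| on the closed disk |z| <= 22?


Step 1: On |z| = 22, |f(z)| = 9 * |z|^12 = 9 * 22^12
Step 2: By maximum modulus principle, maximum is on boundary.
Step 3: Maximum = 9 * 12855002631049216 = 115695023679442944

115695023679442944


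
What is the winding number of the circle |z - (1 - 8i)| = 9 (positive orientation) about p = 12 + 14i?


Step 1: Center c = (1, -8), radius = 9
Step 2: |p - c|^2 = 11^2 + 22^2 = 605
Step 3: r^2 = 81
Step 4: |p-c| > r so winding number = 0

0


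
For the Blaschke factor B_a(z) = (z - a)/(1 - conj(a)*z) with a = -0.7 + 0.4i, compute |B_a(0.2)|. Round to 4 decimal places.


Step 1: Numerator z0 - a = 0.2 - (-0.7 + 0.4i) = 0.9 - 0.4i
Step 2: Denominator 1 - conj(a)*z0 = 1 - (-0.7 - 0.4i)*0.2 = 1.14 + 0.08i
Step 3: |z0 - a|^2 = 0.9^2 + (-0.4)^2 = 0.97; |1 - conj(a)*z0|^2 = 1.14^2 + 0.08^2 = 1.306
Step 4: |B_a(0.2)| = sqrt(0.97 / 1.306) = sqrt(0.742726)
Step 5: = 0.8618

0.8618


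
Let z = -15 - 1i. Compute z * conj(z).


Step 1: conj(z) = -15 + 1i
Step 2: z * conj(z) = (-15)^2 + (-1)^2
Step 3: = 225 + 1 = 226

226


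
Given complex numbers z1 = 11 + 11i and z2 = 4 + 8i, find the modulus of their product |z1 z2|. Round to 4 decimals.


Step 1: |z1| = sqrt(11^2 + 11^2) = sqrt(242)
Step 2: |z2| = sqrt(4^2 + 8^2) = sqrt(80)
Step 3: |z1*z2| = |z1|*|z2| = sqrt(242) * sqrt(80) = sqrt(242 * 80) = sqrt(19360)
Step 4: = 139.1402

139.1402


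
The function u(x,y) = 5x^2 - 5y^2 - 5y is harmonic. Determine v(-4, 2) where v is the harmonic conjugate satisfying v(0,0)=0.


Step 1: v_x = -u_y = 10y + 5
Step 2: v_y = u_x = 10x + 0
Step 3: v = 10xy + 5x + C
Step 4: v(0,0) = 0 => C = 0
Step 5: v(-4, 2) = -100

-100


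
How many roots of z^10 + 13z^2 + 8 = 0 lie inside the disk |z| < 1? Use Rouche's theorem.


Step 1: On |z| = 1 the three terms have sizes |z^10| = 1^10 = 1, |13z^2| = 13*1^2 = 13, |8| = 8
Step 2: The dominant term is g(z) = 13z^2; let h(z) = z^10 + 8 so f = g + h
Step 3: On |z| = 1: |g| = 13 and |h| <= 1 + 8 = 9
Step 4: Since 13 > 9, |h| < |g| on |z| = 1, so by Rouche f has the same number of zeros as g inside |z| < 1
Step 5: g(z) = 13z^2 has 2 zeros (at the origin, multiplicity 2) inside |z| < 1. Answer = 2

2


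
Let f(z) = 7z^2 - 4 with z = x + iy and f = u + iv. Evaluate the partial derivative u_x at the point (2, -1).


Step 1: f(z) = 7(x+iy)^2 - 4
Step 2: u = 7(x^2 - y^2) - 4
Step 3: u_x = 14x + 0
Step 4: At (2, -1): u_x = 28 + 0 = 28

28


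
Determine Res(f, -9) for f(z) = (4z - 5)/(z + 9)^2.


Step 1: Pole of order 2 at z = -9
Step 2: Res = lim d/dz [(z + 9)^2 * f(z)] as z -> -9
Step 3: (z + 9)^2 * f(z) = 4z - 5
Step 4: d/dz[4z - 5] = 4

4


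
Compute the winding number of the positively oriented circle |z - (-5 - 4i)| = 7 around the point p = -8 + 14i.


Step 1: Center c = (-5, -4), radius = 7
Step 2: |p - c|^2 = (-3)^2 + 18^2 = 333
Step 3: r^2 = 49
Step 4: |p-c| > r so winding number = 0

0


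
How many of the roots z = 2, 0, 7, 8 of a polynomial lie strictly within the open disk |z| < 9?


Step 1: Check each root:
  z = 2: |2| = 2 < 9
  z = 0: |0| = 0 < 9
  z = 7: |7| = 7 < 9
  z = 8: |8| = 8 < 9
Step 2: Count = 4

4


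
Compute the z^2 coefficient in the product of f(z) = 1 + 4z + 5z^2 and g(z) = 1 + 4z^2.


Step 1: z^2 term in f*g comes from: (1)*(4z^2) + (4z)*(0) + (5z^2)*(1)
Step 2: = 4 + 0 + 5
Step 3: = 9

9


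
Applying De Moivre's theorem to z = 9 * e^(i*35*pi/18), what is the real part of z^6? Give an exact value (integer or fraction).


Step 1: By De Moivre's theorem, z^6 = 9^6 * e^(i*6*35*pi/18) = 531441 * (cos(35*pi/3) + i*sin(35*pi/3))
Step 2: |z|^6 = 9^6 = 531441
Step 3: Reduce the angle mod 2*pi: 35*pi/3 - 10*pi = 5*pi/3
Step 4: cos(5*pi/3) = 1/2
Step 5: Re(z^6) = 531441 * 1/2 = 531441/2

531441/2


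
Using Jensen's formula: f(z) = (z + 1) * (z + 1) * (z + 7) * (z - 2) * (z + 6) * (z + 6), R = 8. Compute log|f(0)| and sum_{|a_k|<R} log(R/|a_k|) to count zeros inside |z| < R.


Jensen's formula: (1/2pi)*integral log|f(Re^it)|dt = log|f(0)| + sum_{|a_k|<R} log(R/|a_k|)
Step 1: f(0) = 1 * 1 * 7 * (-2) * 6 * 6 = -504
Step 2: log|f(0)| = log|-1| + log|-1| + log|-7| + log|2| + log|-6| + log|-6| = 6.2226
Step 3: Zeros inside |z| < 8: -1, -1, -7, 2, -6, -6
Step 4: Jensen sum = log(8/1) + log(8/1) + log(8/7) + log(8/2) + log(8/6) + log(8/6) = 6.2541
Step 5: n(R) = number of terms in the Jensen sum = count of zeros inside |z| < 8 = 6

6


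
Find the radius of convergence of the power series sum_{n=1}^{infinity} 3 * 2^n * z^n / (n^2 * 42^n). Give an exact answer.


Step 1: General term a_n = 3 * 2^n / (n^2 * 42^n)
Step 2: By the root test, |a_n|^(1/n) = 3^(1/n) * 2 / (n^(2/n) * 42) -> 2/42 as n -> infinity (since 3^(1/n) -> 1 and n^(2/n) -> 1)
Step 3: R = 1/lim|a_n|^(1/n) = 42/2 = 21

21


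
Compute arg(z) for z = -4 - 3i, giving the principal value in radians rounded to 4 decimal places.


Step 1: z = -4 - 3i
Step 2: arg(z) = atan2(-3, -4)
Step 3: arg(z) = -2.4981

-2.4981
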